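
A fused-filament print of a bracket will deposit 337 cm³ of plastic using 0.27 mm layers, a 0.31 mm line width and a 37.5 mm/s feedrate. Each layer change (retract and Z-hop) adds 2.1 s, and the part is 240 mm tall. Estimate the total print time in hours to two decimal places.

30.34 hours

Bead cross-section = 0.27 × 0.31 = 0.0837 mm².
Toolpath length = 337 cm³ / 0.0837 mm² = 337000 / 0.0837 = 4026284.3 mm.
Extrusion time = 4026284.3 / 37.5, so 107367.6 s.
Number of layers: 240 / 0.27 → 889 (rounded up).
Z-hop total: 889 × 2.1 → 1866.9 s.
Total = 107367.6 + 1866.9 = 109234.5 s = 30.34 hours.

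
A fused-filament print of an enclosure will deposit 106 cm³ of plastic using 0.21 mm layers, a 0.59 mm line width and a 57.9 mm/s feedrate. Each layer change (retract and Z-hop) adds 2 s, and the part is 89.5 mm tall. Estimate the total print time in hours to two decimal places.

4.34 hours

Extrusion cross-section = 0.21 × 0.59 = 0.1239 mm².
Path length: 106000 mm³ / 0.1239 mm² → 855528.7 mm.
Extrusion time: 855528.7 / 57.9 → 14776 s.
Layers = ⌈89.5/0.21⌉ = 427.
Layer-change overhead: 427 × 2 → 854 s.
Total = 14776 + 854 = 15630 s = 4.34 hours.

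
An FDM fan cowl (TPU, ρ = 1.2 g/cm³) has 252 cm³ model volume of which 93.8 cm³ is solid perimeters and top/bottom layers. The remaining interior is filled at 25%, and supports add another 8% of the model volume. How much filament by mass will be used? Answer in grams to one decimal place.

Interior volume = 252 − 93.8, so 158.2 cm³.
Infill deposited = 0.25 × 158.2 = 39.55 cm³.
Support = 0.08 × 252 = 20.16 cm³.
Total printed volume: 93.8 + 39.55 + 20.16 → 153.51 cm³.
Mass: 153.51 × 1.2 → 184.212 g.

184.2 g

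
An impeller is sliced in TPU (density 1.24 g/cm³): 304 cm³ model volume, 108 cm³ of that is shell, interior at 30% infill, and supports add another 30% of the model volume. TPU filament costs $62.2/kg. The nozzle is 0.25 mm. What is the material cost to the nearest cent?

Infill region = 304 − 108 = 196 cm³.
Infill volume = 0.30 × 196, so 58.8 cm³.
Support: 0.30 × 304 → 91.2 cm³.
Total printed volume: 108 + 58.8 + 91.2 → 258 cm³.
Mass: 258 × 1.24 → 319.92 g.
At $62.2/kg: 319.92/1000 × 62.2 = $19.90.

$19.90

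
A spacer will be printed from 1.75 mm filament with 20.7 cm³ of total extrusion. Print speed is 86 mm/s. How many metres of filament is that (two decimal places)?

8.61 m

Filament cross-section = π × (1.75/2)² = 2.4053 mm².
Length = 20.7 cm³ / 2.4053 mm² = 20700 / 2.4053 = 8606 mm = 8.61 m.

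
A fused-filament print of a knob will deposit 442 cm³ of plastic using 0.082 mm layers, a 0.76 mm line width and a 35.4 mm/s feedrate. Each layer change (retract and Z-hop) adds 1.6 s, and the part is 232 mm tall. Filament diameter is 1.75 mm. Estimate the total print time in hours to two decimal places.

56.91 hours

Extrusion cross-section = 0.082 × 0.76, so 0.06232 mm².
Path length: 442000 mm³ / 0.06232 mm² → 7092426.2 mm.
Extrusion time: 7092426.2 / 35.4 → 200351 s.
Number of layers: 232 / 0.082 → 2830 (rounded up).
Z-hop total = 2830 × 1.6, so 4528 s.
Altogether 200351 + 4528 = 204879 s, i.e. 56.91 hours.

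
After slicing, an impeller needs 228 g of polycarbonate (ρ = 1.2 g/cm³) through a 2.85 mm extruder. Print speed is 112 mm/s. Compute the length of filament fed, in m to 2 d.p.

29.78 m

Volume = 228 g / 1.2 g·cm⁻³ = 190 cm³ = 190000 mm³.
A = π r² = π × 1.425² = 6.3794 mm².
L = V/A = 190000/6.3794 = 29783.37 mm → 29.78 m.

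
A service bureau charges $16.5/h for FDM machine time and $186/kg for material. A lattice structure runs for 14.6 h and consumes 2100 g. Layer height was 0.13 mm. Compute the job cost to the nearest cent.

$631.50

Time charge: 16.5 × 14.6 → $240.90.
Material charge = 186 × 2100/1000, so $390.60.
Total = 240.90 + 390.60 = $631.50.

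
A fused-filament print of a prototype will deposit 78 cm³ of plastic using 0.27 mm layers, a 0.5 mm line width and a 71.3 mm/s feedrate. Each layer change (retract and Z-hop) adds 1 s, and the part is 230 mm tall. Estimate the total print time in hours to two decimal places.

Line area = 0.27 × 0.5 = 0.135 mm².
Total extruded path = 78000/0.135 = 577777.8 mm.
Time extruding: 577777.8 / 71.3 → 8103.5 s.
Layers = ⌈230/0.27⌉ = 852.
Non-print overhead: 852 × 1 → 852 s.
Total = 8103.5 + 852 = 8955.5 s = 2.49 hours.

2.49 hours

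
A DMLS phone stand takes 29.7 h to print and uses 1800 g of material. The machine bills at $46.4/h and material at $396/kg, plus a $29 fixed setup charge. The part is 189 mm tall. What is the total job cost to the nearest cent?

Machine cost: 46.4 × 29.7 → $1378.08.
Feedstock cost = 396 × 1800/1000 = $712.80.
Adding setup: 1378.08 + 712.80 + 29 → $2119.88.

$2119.88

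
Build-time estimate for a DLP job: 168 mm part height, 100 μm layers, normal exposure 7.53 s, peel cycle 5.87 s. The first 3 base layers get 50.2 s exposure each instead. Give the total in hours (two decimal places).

Layer count = ceil(168 / 0.1) = 1680.
Base layers: 3 × (50.2 + 5.87) → 168.21 s.
Remaining layers = 1677 × (7.53 + 5.87), so 22471.8 s.
Sum: 168.21 + 22471.8 = 22640.01 s → 6.29 hours.

6.29 hours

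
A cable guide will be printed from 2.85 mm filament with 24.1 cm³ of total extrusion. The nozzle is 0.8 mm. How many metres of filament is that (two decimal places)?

A = π r² = π × 1.425² = 6.3794 mm².
Length = 24.1 cm³ / 6.3794 mm² = 24100 / 6.3794 = 3777.78 mm = 3.78 m.

3.78 m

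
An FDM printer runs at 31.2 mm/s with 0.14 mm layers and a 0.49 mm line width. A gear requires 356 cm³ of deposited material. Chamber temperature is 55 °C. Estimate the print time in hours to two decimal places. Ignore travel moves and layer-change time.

46.20 hours

Line area = 0.14 × 0.49 = 0.0686 mm².
Total extruded path = 356000/0.0686 = 5189504.4 mm.
Print-move time = 5189504.4 / 31.2, so 166330.3 s.
Converting: 166330.3 s = 46.20 hours.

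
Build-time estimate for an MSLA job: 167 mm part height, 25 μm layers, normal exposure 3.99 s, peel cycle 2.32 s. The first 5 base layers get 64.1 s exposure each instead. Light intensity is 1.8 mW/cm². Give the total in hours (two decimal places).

Layers = ⌈167/0.025⌉ = 6680.
Base layers = 5 × (64.1 + 2.32), so 332.1 s.
Regular layers = 6675 × (3.99 + 2.32) = 42119.25 s.
Total = 332.1 + 42119.25 = 42451.35 s = 11.79 hours.

11.79 hours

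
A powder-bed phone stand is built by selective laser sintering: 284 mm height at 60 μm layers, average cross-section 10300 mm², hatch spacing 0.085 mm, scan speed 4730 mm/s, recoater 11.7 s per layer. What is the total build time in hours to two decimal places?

49.07 hours

Layer count = ceil(284 / 0.06) = 4734.
Hatch length per layer: 10300 / 0.085 → 121176.5 mm.
Per-layer scan time = 121176.5 / 4730, so 25.6187 s.
Time per layer: 25.6187 + 11.7 → 37.3187 s.
4734 layers × 37.3187 s/layer = 176666.7258 s, i.e. 49.07 hours.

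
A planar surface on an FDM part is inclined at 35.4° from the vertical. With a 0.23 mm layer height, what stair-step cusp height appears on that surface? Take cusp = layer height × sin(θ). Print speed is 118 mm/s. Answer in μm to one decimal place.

sin(35.4°) = 0.5793, so cusp = 0.23 × 0.5793 = 0.133239 mm → 133.2 μm.

133.2 μm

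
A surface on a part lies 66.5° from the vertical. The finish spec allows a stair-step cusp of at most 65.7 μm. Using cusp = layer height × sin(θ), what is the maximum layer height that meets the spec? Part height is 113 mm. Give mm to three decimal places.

t = h_c / sin θ = 0.0657 / 0.9171 = 0.072 mm.

0.072 mm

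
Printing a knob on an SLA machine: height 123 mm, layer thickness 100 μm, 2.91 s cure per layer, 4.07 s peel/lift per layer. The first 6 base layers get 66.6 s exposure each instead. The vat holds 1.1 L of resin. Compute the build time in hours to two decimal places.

Number of layers: 123 / 0.1 → 1230 (rounded up).
Base layers = 6 × (66.6 + 4.07) = 424.02 s.
Remaining layers = 1224 × (2.91 + 4.07), so 8543.52 s.
Total = 424.02 + 8543.52 = 8967.54 s = 2.49 hours.

2.49 hours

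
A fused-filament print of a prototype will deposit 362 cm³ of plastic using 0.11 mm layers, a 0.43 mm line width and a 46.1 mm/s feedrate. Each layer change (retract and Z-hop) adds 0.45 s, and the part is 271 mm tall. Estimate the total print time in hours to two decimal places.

Extrusion cross-section = 0.11 × 0.43, so 0.0473 mm².
Toolpath length = 362 cm³ / 0.0473 mm² = 362000 / 0.0473 = 7653277 mm.
Extrusion time: 7653277 / 46.1 → 166014.7 s.
Layer count = ceil(271 / 0.11) = 2464.
Z-hop total = 2464 × 0.45, so 1108.8 s.
Total = 166014.7 + 1108.8 = 167123.5 s = 46.42 hours.

46.42 hours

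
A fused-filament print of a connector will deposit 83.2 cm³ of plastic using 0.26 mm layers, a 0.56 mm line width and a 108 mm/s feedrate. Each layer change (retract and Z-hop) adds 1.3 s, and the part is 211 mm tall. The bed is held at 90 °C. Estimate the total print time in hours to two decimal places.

1.76 hours

Bead cross-section: 0.26 × 0.56 → 0.1456 mm².
Toolpath length = 83.2 cm³ / 0.1456 mm² = 83200 / 0.1456 = 571428.6 mm.
Print-move time: 571428.6 / 108 → 5291 s.
Layer count = ceil(211 / 0.26) = 812.
Non-print overhead = 812 × 1.3, so 1055.6 s.
Altogether 5291 + 1055.6 = 6346.6 s, i.e. 1.76 hours.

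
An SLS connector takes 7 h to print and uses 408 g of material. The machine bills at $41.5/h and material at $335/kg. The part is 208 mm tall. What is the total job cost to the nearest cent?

$427.18

Machine-time cost = 41.5 × 7, so $290.50.
Material charge = 335 × 408/1000, so $136.68.
Total = 290.50 + 136.68 = $427.18.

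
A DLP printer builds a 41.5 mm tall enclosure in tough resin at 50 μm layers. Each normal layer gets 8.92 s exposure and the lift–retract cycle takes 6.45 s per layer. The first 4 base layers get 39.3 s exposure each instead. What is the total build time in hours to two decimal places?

3.58 hours

Number of layers: 41.5 / 0.05 → 830 (rounded up).
Burn-in layers: 4 × (39.3 + 6.45) → 183 s.
Remaining layers = 826 × (8.92 + 6.45) = 12695.62 s.
Sum: 183 + 12695.62 = 12878.62 s → 3.58 hours.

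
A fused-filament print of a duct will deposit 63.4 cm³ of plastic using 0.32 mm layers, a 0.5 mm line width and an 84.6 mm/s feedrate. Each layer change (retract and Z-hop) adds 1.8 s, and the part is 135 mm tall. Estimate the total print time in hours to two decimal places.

1.51 hours

Bead cross-section = 0.32 × 0.5, so 0.16 mm².
Toolpath length = 63.4 cm³ / 0.16 mm² = 63400 / 0.16 = 396250 mm.
Extrusion time = 396250 / 84.6 = 4683.8 s.
Layers = ⌈135/0.32⌉ = 422.
Z-hop total = 422 × 1.8, so 759.6 s.
Altogether 4683.8 + 759.6 = 5443.4 s, i.e. 1.51 hours.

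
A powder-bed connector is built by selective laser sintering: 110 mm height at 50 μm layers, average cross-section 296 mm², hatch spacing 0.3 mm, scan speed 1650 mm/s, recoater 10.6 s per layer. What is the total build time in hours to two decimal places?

6.84 hours

Layers = ⌈110/0.05⌉ = 2200.
Hatch length per layer: 296 / 0.3 → 986.7 mm.
Per-layer scan time: 986.7 / 1650 → 0.598 s.
Layer cycle = 0.598 + 10.6, so 11.198 s.
Total: 2200 × 11.198 s = 24635.6 s → 6.84 hours.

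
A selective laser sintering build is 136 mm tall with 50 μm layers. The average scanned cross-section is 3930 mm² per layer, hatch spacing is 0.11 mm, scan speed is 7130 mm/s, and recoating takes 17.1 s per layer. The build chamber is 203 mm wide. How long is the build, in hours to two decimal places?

Number of layers: 136 / 0.05 → 2720 (rounded up).
Hatch length per layer = 3930 / 0.11 = 35727.3 mm.
Laser time per layer = 35727.3 / 7130 = 5.0108 s.
Per-layer time = 5.0108 + 17.1 = 22.1108 s.
2720 layers × 22.1108 s/layer = 60141.376 s, i.e. 16.71 hours.

16.71 hours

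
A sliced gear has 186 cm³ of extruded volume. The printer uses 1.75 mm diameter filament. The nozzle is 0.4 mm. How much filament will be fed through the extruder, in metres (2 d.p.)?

77.33 m

Cross-section of 1.75 mm filament: π·(1.75/2)² = 2.4053 mm².
L = 186000 mm³ / 2.4053 mm² = 77329.23 mm, i.e. 77.33 m.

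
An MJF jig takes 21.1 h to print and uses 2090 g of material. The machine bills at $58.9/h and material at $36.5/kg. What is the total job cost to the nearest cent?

Time charge: 58.9 × 21.1 → $1242.79.
Material cost = 36.5 × 2090/1000 = $76.285.
Total = 1242.79 + 76.285 = 1319.075 ≈ $1319.08.

$1319.08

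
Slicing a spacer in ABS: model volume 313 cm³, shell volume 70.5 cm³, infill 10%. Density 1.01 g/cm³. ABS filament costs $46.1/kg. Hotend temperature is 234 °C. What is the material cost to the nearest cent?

Interior volume = 313 − 70.5, so 242.5 cm³.
Infill volume: 0.10 × 242.5 → 24.25 cm³.
Deposited volume: 70.5 + 24.25 → 94.75 cm³.
Mass = 94.75 × 1.01, so 95.6975 g.
At $46.1/kg: 95.6975/1000 × 46.1 = $4.41.

$4.41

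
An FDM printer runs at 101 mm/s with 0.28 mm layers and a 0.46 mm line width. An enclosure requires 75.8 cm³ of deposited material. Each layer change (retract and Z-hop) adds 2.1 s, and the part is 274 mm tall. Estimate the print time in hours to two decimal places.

2.19 hours

Bead cross-section = 0.28 × 0.46 = 0.1288 mm².
Total extruded path = 75800/0.1288 = 588509.3 mm.
Extrusion time = 588509.3 / 101, so 5826.8 s.
Number of layers: 274 / 0.28 → 979 (rounded up).
Non-print overhead: 979 × 2.1 → 2055.9 s.
Total = 5826.8 + 2055.9 = 7882.7 s = 2.19 hours.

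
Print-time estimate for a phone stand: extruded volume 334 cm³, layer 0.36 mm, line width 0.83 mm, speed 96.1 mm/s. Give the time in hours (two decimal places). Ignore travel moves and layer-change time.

Line area: 0.36 × 0.83 → 0.2988 mm².
Total extruded path = 334000/0.2988 = 1117804.6 mm.
Extrusion time: 1117804.6 / 96.1 → 11631.7 s.
Converting: 11631.7 s = 3.23 hours.

3.23 hours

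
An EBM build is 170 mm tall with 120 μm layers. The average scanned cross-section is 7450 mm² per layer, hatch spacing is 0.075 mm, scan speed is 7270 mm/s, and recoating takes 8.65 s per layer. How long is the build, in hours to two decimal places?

8.78 hours

Layers = ⌈170/0.12⌉ = 1417.
Scan path per layer: 7450 / 0.075 → 99333.3 mm.
Per-layer scan time: 99333.3 / 7270 → 13.6635 s.
Layer cycle = 13.6635 + 8.65 = 22.3135 s.
Total: 1417 × 22.3135 s = 31618.2295 s → 8.78 hours.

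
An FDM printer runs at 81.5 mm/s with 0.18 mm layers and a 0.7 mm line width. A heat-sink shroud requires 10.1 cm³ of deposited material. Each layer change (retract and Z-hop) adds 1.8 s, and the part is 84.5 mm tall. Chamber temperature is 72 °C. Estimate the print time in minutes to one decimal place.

Extrusion cross-section: 0.18 × 0.7 → 0.126 mm².
Path length: 10100 mm³ / 0.126 mm² → 80158.7 mm.
Time extruding = 80158.7 / 81.5, so 983.5 s.
Layers = ⌈84.5/0.18⌉ = 470.
Z-hop total = 470 × 1.8, so 846 s.
Total = 983.5 + 846 = 1829.5 s = 30.5 minutes.

30.5 minutes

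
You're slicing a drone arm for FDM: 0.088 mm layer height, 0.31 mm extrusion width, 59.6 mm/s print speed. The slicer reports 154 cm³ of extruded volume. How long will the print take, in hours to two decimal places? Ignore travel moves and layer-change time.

26.31 hours

Line area: 0.088 × 0.31 → 0.02728 mm².
Path length: 154000 mm³ / 0.02728 mm² → 5645161.3 mm.
Extrusion time = 5645161.3 / 59.6, so 94717.5 s.
That's 94717.5 s → 26.31 hours.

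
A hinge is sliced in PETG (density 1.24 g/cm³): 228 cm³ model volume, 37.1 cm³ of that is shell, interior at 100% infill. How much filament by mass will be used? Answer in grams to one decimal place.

Volume inside the shell = 228 − 37.1, so 190.9 cm³.
Infill deposited = 1.00 × 190.9, so 190.9 cm³.
Total extruded = 37.1 + 190.9 = 228 cm³.
Mass = 228 × 1.24, so 282.72 g.

282.7 g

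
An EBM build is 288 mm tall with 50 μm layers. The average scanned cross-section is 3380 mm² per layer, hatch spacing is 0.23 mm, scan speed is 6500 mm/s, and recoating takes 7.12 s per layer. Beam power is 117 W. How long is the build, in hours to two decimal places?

Number of layers: 288 / 0.05 → 5760 (rounded up).
Hatch length per layer: 3380 / 0.23 → 14695.7 mm.
Per-layer scan time = 14695.7 / 6500, so 2.2609 s.
Layer cycle = 2.2609 + 7.12 = 9.3809 s.
Build time = 5760 × 9.3809 = 54033.984 s = 15.01 hours.

15.01 hours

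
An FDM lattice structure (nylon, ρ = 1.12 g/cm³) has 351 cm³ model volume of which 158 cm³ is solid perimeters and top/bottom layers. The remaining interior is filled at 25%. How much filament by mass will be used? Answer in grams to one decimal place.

231.0 g

Infill region = 351 − 158, so 193 cm³.
Deposited infill: 0.25 × 193 → 48.25 cm³.
Deposited volume: 158 + 48.25 → 206.25 cm³.
Mass = 206.25 × 1.12 = 231 g.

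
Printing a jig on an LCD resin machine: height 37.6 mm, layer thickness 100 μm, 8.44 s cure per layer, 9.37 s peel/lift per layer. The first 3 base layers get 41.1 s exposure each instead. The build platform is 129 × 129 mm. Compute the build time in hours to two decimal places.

Layers = ⌈37.6/0.1⌉ = 376.
Bottom layers = 3 × (41.1 + 9.37), so 151.41 s.
Regular layers = 373 × (8.44 + 9.37), so 6643.13 s.
Total = 151.41 + 6643.13 = 6794.54 s = 1.89 hours.

1.89 hours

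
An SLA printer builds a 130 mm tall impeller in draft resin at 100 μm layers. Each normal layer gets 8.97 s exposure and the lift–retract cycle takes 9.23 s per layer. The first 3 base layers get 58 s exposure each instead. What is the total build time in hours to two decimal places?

Layer count = ceil(130 / 0.1) = 1300.
Bottom layers = 3 × (58 + 9.23), so 201.69 s.
Regular layers: 1297 × (8.97 + 9.23) → 23605.4 s.
Sum: 201.69 + 23605.4 = 23807.09 s → 6.61 hours.

6.61 hours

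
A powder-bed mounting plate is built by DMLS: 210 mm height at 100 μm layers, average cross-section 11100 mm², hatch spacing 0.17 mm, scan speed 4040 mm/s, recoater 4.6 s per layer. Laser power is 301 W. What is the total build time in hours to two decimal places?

Number of layers: 210 / 0.1 → 2100 (rounded up).
Scan path per layer = 11100 / 0.17 = 65294.1 mm.
Laser time per layer: 65294.1 / 4040 → 16.1619 s.
Time per layer = 16.1619 + 4.6 = 20.7619 s.
Build time = 2100 × 20.7619 = 43599.99 s = 12.11 hours.

12.11 hours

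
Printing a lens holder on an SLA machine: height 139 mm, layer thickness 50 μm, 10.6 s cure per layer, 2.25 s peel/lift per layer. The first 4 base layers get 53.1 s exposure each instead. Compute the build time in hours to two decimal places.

Layers = ⌈139/0.05⌉ = 2780.
Base layers: 4 × (53.1 + 2.25) → 221.4 s.
Regular layers = 2776 × (10.6 + 2.25), so 35671.6 s.
Total = 221.4 + 35671.6 = 35893 s = 9.97 hours.

9.97 hours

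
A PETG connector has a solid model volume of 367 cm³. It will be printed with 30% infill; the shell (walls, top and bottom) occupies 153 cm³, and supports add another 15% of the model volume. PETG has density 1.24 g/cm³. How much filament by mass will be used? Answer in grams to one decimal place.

Infill region: 367 − 153 → 214 cm³.
Infill volume: 0.30 × 214 → 64.2 cm³.
Support = 0.15 × 367, so 55.05 cm³.
Deposited volume = 153 + 64.2 + 55.05, so 272.25 cm³.
Mass = 272.25 × 1.24, so 337.59 g.

337.6 g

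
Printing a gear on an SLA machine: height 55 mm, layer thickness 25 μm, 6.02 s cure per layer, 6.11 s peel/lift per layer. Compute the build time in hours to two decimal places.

7.41 hours

Number of layers: 55 / 0.025 → 2200 (rounded up).
Each layer takes: 6.02 + 6.11 → 12.13 s.
Total = 2200 × 12.13 = 26686 s = 7.41 hours.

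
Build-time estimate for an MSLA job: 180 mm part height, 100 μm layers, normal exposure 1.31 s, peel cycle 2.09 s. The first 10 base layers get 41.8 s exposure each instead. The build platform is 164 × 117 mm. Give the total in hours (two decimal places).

1.81 hours

Layers = ⌈180/0.1⌉ = 1800.
Base layers: 10 × (41.8 + 2.09) → 438.9 s.
Regular layers: 1790 × (1.31 + 2.09) → 6086 s.
Total = 438.9 + 6086 = 6524.9 s = 1.81 hours.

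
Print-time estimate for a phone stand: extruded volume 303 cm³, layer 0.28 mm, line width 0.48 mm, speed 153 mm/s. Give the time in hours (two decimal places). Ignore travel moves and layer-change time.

4.09 hours

Line area = 0.28 × 0.48, so 0.1344 mm².
Path length: 303000 mm³ / 0.1344 mm² → 2254464.3 mm.
Print-move time = 2254464.3 / 153 = 14735.1 s.
In the requested units: 14735.1 s = 4.09 hours.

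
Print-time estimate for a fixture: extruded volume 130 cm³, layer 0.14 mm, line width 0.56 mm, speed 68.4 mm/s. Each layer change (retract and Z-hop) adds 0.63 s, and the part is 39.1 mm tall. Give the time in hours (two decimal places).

6.78 hours

Bead cross-section = 0.14 × 0.56, so 0.0784 mm².
Total extruded path = 130000/0.0784 = 1658163.3 mm.
Extrusion time = 1658163.3 / 68.4 = 24242.2 s.
Layers = ⌈39.1/0.14⌉ = 280.
Layer-change overhead = 280 × 0.63 = 176.4 s.
Altogether 24242.2 + 176.4 = 24418.6 s, i.e. 6.78 hours.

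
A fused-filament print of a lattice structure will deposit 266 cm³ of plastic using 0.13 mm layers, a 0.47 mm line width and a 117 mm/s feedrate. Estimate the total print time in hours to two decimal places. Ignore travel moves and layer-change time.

10.34 hours

Bead cross-section = 0.13 × 0.47, so 0.0611 mm².
Total extruded path = 266000/0.0611 = 4353518.8 mm.
Time extruding = 4353518.8 / 117, so 37209.6 s.
In the requested units: 37209.6 s = 10.34 hours.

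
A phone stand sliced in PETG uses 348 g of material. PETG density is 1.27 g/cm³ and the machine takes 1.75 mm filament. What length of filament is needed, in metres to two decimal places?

113.92 m

Extruded volume: 348/1.27 = 274.0157 cm³ (274015.7 mm³).
A = π r² = π × 0.875² = 2.4053 mm².
Length = 274015.7 / 2.4053 = 113921.63 mm = 113.92 m.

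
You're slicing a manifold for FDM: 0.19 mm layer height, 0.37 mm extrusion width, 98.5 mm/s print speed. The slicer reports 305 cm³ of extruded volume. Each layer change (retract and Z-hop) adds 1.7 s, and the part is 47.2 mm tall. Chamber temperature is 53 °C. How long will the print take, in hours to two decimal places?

12.35 hours

Extrusion cross-section: 0.19 × 0.37 → 0.0703 mm².
Toolpath length = 305 cm³ / 0.0703 mm² = 305000 / 0.0703 = 4338549.1 mm.
Print-move time = 4338549.1 / 98.5, so 44046.2 s.
Number of layers: 47.2 / 0.19 → 249 (rounded up).
Z-hop total = 249 × 1.7, so 423.3 s.
Total = 44046.2 + 423.3 = 44469.5 s = 12.35 hours.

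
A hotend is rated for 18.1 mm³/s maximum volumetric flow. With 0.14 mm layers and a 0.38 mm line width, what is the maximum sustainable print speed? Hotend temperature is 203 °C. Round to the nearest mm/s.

340 mm/s

Extrusion cross-section: 0.14 × 0.38 → 0.0532 mm².
v_max = Q/A = 18.1/0.0532 = 340.23 mm/s → 340 mm/s.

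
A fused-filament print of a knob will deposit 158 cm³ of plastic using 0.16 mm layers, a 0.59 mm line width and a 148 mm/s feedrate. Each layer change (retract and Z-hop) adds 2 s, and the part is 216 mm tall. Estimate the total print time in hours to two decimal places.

3.89 hours

Bead cross-section = 0.16 × 0.59, so 0.0944 mm².
Toolpath length = 158 cm³ / 0.0944 mm² = 158000 / 0.0944 = 1673728.8 mm.
Time extruding = 1673728.8 / 148, so 11309 s.
Layers = ⌈216/0.16⌉ = 1350.
Layer-change overhead = 1350 × 2, so 2700 s.
Total = 11309 + 2700 = 14009 s = 3.89 hours.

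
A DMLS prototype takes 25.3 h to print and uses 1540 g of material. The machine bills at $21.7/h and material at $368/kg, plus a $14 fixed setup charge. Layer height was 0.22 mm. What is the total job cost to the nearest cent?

Machine cost = 21.7 × 25.3, so $549.01.
Material charge = 368 × 1540/1000 = $566.72.
Total = 549.01 + 566.72 + 14 = $1129.73.

$1129.73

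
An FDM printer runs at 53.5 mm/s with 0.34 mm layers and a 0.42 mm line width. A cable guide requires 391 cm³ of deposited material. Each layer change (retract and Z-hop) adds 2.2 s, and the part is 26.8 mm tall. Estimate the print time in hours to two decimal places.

Line area = 0.34 × 0.42 = 0.1428 mm².
Toolpath length = 391 cm³ / 0.1428 mm² = 391000 / 0.1428 = 2738095.2 mm.
Extrusion time: 2738095.2 / 53.5 → 51179.3 s.
Layers = ⌈26.8/0.34⌉ = 79.
Layer-change overhead: 79 × 2.2 → 173.8 s.
Altogether 51179.3 + 173.8 = 51353.1 s, i.e. 14.26 hours.

14.26 hours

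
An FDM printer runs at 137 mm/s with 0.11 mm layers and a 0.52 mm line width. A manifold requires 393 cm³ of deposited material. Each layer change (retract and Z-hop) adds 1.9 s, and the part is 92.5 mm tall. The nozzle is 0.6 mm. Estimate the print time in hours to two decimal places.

14.37 hours

Bead cross-section: 0.11 × 0.52 → 0.0572 mm².
Toolpath length = 393 cm³ / 0.0572 mm² = 393000 / 0.0572 = 6870629.4 mm.
Time extruding = 6870629.4 / 137 = 50150.6 s.
Layers = ⌈92.5/0.11⌉ = 841.
Z-hop total = 841 × 1.9, so 1597.9 s.
Altogether 50150.6 + 1597.9 = 51748.5 s, i.e. 14.37 hours.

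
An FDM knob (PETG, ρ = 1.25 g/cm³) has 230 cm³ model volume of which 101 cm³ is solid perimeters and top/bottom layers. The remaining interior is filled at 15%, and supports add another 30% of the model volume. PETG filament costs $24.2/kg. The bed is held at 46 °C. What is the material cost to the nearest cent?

Infill region = 230 − 101, so 129 cm³.
Infill deposited: 0.15 × 129 → 19.35 cm³.
Support = 0.30 × 230 = 69 cm³.
Total extruded: 101 + 19.35 + 69 → 189.35 cm³.
Mass = 189.35 × 1.25, so 236.6875 g.
At $24.2/kg: 236.6875/1000 × 24.2 = $5.73.

$5.73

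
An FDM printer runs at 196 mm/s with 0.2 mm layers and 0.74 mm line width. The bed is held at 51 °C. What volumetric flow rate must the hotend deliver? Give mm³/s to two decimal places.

29.01

Extrusion cross-section = 0.2 × 0.74 = 0.148 mm².
Q = v·A = 196 × 0.148 = 29.01 mm³/s.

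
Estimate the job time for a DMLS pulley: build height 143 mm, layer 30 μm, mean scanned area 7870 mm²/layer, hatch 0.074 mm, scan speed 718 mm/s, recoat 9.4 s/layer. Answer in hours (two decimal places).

208.58 hours

Layer count = ceil(143 / 0.03) = 4767.
Per-layer scan distance: 7870 / 0.074 → 106351.4 mm.
Scan time per layer = 106351.4 / 718 = 148.1217 s.
Layer cycle = 148.1217 + 9.4, so 157.5217 s.
Build time = 4767 × 157.5217 = 750905.9439 s = 208.58 hours.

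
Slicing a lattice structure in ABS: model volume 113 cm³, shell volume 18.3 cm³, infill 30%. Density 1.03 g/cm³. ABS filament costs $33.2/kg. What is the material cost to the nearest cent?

Interior volume: 113 − 18.3 → 94.7 cm³.
Infill deposited: 0.30 × 94.7 → 28.41 cm³.
Total printed volume = 18.3 + 28.41, so 46.71 cm³.
Mass: 46.71 × 1.03 → 48.1113 g.
At $33.2/kg: 48.1113/1000 × 33.2 = $1.60.

$1.60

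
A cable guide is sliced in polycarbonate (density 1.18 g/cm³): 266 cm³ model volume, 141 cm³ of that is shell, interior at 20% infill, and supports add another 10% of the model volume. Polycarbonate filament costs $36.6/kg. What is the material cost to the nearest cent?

$8.32

Interior volume = 266 − 141, so 125 cm³.
Infill deposited = 0.20 × 125 = 25 cm³.
Support = 0.10 × 266 = 26.6 cm³.
Deposited volume = 141 + 25 + 26.6 = 192.6 cm³.
Mass = 192.6 × 1.18, so 227.268 g.
Cost = 227.268 g / 1000 × $36.6/kg = $8.32.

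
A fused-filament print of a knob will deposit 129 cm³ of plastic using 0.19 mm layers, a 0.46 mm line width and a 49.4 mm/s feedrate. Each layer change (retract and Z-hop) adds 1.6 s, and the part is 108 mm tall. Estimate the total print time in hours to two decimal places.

Bead cross-section = 0.19 × 0.46, so 0.0874 mm².
Toolpath length = 129 cm³ / 0.0874 mm² = 129000 / 0.0874 = 1475972.5 mm.
Extrusion time = 1475972.5 / 49.4, so 29878 s.
Layers = ⌈108/0.19⌉ = 569.
Layer-change overhead: 569 × 1.6 → 910.4 s.
Altogether 29878 + 910.4 = 30788.4 s, i.e. 8.55 hours.

8.55 hours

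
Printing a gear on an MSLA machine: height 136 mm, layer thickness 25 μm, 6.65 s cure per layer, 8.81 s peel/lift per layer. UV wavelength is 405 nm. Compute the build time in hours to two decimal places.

23.36 hours

Layers = ⌈136/0.025⌉ = 5440.
Cycle time: 6.65 + 8.81 → 15.46 s.
Total = 5440 × 15.46 = 84102.4 s = 23.36 hours.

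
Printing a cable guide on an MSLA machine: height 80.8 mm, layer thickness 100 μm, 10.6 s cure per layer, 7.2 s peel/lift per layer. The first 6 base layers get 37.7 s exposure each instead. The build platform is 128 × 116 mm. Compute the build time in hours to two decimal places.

Number of layers: 80.8 / 0.1 → 808 (rounded up).
Base layers: 6 × (37.7 + 7.2) → 269.4 s.
Normal layers = 802 × (10.6 + 7.2), so 14275.6 s.
Total = 269.4 + 14275.6 = 14545 s = 4.04 hours.

4.04 hours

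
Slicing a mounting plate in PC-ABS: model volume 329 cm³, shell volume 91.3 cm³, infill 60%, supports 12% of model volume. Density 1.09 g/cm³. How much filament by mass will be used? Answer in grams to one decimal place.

Volume inside the shell = 329 − 91.3, so 237.7 cm³.
Infill deposited: 0.60 × 237.7 → 142.62 cm³.
Support = 0.12 × 329 = 39.48 cm³.
Deposited volume = 91.3 + 142.62 + 39.48, so 273.4 cm³.
Mass = 273.4 × 1.09 = 298.006 g.

298.0 g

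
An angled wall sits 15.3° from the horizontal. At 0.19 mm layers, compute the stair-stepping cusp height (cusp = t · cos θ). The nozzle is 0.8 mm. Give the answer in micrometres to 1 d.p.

183.3 μm

cos(15.3°) = 0.9646, so cusp = 0.19 × 0.9646 = 0.183274 mm → 183.3 μm.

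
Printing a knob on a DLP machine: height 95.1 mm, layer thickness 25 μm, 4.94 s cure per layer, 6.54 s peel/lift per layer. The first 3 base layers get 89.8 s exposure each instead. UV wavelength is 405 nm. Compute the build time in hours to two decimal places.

Number of layers: 95.1 / 0.025 → 3804 (rounded up).
Base layers: 3 × (89.8 + 6.54) → 289.02 s.
Regular layers = 3801 × (4.94 + 6.54) = 43635.48 s.
Sum: 289.02 + 43635.48 = 43924.5 s → 12.20 hours.

12.20 hours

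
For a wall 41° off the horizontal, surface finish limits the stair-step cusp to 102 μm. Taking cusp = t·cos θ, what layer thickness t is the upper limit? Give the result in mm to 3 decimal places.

0.135 mm

Layer height = cusp / cos(41°) = 0.102 / 0.7547 = 0.135 mm.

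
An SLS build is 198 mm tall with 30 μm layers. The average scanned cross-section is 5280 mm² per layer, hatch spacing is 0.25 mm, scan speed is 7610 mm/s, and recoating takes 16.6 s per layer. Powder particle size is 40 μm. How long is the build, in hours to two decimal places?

Number of layers: 198 / 0.03 → 6600 (rounded up).
Hatch length per layer = 5280 / 0.25, so 21120 mm.
Laser time per layer = 21120 / 7610 = 2.7753 s.
Layer cycle: 2.7753 + 16.6 → 19.3753 s.
Total: 6600 × 19.3753 s = 127876.98 s → 35.52 hours.

35.52 hours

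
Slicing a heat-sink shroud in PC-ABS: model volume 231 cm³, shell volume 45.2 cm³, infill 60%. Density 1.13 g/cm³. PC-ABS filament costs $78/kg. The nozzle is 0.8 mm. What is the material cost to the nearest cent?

$13.81

Volume inside the shell = 231 − 45.2, so 185.8 cm³.
Deposited infill = 0.60 × 185.8, so 111.48 cm³.
Total printed volume = 45.2 + 111.48 = 156.68 cm³.
Mass: 156.68 × 1.13 → 177.0484 g.
At $78/kg: 177.0484/1000 × 78 = $13.81.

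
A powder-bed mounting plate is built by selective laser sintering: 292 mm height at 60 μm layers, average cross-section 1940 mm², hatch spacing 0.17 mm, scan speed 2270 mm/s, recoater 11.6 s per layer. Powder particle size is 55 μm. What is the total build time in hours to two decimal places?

22.48 hours

Number of layers: 292 / 0.06 → 4867 (rounded up).
Scan path per layer: 1940 / 0.17 → 11411.8 mm.
Scan time per layer = 11411.8 / 2270, so 5.0272 s.
Per-layer time = 5.0272 + 11.6 = 16.6272 s.
Build time = 4867 × 16.6272 = 80924.5824 s = 22.48 hours.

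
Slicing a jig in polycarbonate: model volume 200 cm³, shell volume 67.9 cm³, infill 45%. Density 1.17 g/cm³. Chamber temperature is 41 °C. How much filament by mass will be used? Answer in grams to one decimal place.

149.0 g

Interior volume: 200 − 67.9 → 132.1 cm³.
Infill volume = 0.45 × 132.1, so 59.445 cm³.
Total printed volume = 67.9 + 59.445 = 127.345 cm³.
Mass: 127.345 × 1.17 → 148.99365 g.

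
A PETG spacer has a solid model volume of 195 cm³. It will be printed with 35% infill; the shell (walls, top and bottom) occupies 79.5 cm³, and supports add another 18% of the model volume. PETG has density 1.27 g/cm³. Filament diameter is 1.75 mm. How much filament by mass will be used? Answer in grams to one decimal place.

196.9 g

Infill region = 195 − 79.5 = 115.5 cm³.
Deposited infill: 0.35 × 115.5 → 40.425 cm³.
Support = 0.18 × 195, so 35.1 cm³.
Total extruded: 79.5 + 40.425 + 35.1 → 155.025 cm³.
Mass = 155.025 × 1.27, so 196.88175 g.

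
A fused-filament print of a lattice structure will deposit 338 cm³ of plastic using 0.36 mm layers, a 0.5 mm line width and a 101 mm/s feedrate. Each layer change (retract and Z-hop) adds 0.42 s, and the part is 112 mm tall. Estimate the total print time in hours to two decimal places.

5.20 hours

Line area = 0.36 × 0.5 = 0.18 mm².
Total extruded path = 338000/0.18 = 1877777.8 mm.
Time extruding = 1877777.8 / 101, so 18591.9 s.
Layers = ⌈112/0.36⌉ = 312.
Non-print overhead = 312 × 0.42, so 131.04 s.
Total = 18591.9 + 131.04 = 18722.94 s = 5.20 hours.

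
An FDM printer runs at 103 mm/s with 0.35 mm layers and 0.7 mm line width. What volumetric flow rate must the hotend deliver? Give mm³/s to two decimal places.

A = 0.35 × 0.7 = 0.245 mm².
Volumetric flow = 103 × 0.245 = 25.24 mm³/s.

25.24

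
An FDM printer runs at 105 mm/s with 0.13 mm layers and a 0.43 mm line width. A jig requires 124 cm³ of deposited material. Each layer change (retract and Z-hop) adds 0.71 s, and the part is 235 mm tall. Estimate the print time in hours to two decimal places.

6.22 hours

Line area = 0.13 × 0.43 = 0.0559 mm².
Toolpath length = 124 cm³ / 0.0559 mm² = 124000 / 0.0559 = 2218246.9 mm.
Extrusion time: 2218246.9 / 105 → 21126.2 s.
Number of layers: 235 / 0.13 → 1808 (rounded up).
Layer-change overhead = 1808 × 0.71 = 1283.68 s.
Total = 21126.2 + 1283.68 = 22409.88 s = 6.22 hours.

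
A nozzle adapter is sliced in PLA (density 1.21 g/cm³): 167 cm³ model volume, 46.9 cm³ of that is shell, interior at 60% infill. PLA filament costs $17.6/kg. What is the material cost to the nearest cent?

$2.53

Volume inside the shell = 167 − 46.9 = 120.1 cm³.
Deposited infill = 0.60 × 120.1 = 72.06 cm³.
Total printed volume = 46.9 + 72.06, so 118.96 cm³.
Mass = 118.96 × 1.21, so 143.9416 g.
Cost = 143.9416 g / 1000 × $17.6/kg = $2.53.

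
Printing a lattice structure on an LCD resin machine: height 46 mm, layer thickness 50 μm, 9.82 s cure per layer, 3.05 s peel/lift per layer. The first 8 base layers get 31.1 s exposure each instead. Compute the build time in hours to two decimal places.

Layers = ⌈46/0.05⌉ = 920.
Burn-in layers = 8 × (31.1 + 3.05) = 273.2 s.
Normal layers = 912 × (9.82 + 3.05) = 11737.44 s.
Sum: 273.2 + 11737.44 = 12010.64 s → 3.34 hours.

3.34 hours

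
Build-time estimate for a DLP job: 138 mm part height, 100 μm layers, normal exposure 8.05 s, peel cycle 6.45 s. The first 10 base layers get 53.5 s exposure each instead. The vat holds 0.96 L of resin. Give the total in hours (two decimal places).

5.68 hours

Layers = ⌈138/0.1⌉ = 1380.
Bottom layers: 10 × (53.5 + 6.45) → 599.5 s.
Normal layers = 1370 × (8.05 + 6.45) = 19865 s.
Sum: 599.5 + 19865 = 20464.5 s → 5.68 hours.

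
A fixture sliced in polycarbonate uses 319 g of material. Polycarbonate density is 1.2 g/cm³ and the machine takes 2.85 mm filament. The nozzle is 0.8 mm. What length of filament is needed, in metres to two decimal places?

41.67 m

Extruded volume: 319/1.2 = 265.8333 cm³ (265833.3 mm³).
Cross-section of 2.85 mm filament: π·(2.85/2)² = 6.3794 mm².
Length = 265833.3 / 6.3794 = 41670.58 mm = 41.67 m.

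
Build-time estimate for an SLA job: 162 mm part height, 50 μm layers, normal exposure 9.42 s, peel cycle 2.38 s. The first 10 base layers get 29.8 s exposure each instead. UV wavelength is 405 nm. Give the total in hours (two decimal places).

10.68 hours

Layers = ⌈162/0.05⌉ = 3240.
Base layers: 10 × (29.8 + 2.38) → 321.8 s.
Normal layers: 3230 × (9.42 + 2.38) → 38114 s.
Sum: 321.8 + 38114 = 38435.8 s → 10.68 hours.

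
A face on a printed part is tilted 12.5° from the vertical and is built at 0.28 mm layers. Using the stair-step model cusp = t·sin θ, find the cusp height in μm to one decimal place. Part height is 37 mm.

60.6 μm

sin(12.5°) = 0.2164, so cusp = 0.28 × 0.2164 = 0.060592 mm → 60.6 μm.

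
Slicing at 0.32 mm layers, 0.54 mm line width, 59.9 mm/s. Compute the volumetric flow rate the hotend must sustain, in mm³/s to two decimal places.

10.35

Extrusion cross-section = 0.32 × 0.54 = 0.1728 mm².
Volumetric flow = 59.9 × 0.1728 = 10.35 mm³/s.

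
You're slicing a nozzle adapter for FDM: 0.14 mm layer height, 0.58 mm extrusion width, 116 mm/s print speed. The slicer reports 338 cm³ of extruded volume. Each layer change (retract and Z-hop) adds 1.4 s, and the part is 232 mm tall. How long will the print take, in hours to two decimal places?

10.61 hours

Line area = 0.14 × 0.58, so 0.0812 mm².
Total extruded path = 338000/0.0812 = 4162561.6 mm.
Print-move time: 4162561.6 / 116 → 35884.2 s.
Layer count = ceil(232 / 0.14) = 1658.
Layer-change overhead: 1658 × 1.4 → 2321.2 s.
Total = 35884.2 + 2321.2 = 38205.4 s = 10.61 hours.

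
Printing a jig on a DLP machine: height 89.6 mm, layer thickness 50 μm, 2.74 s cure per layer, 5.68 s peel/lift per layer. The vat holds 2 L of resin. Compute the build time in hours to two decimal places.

Layer count = ceil(89.6 / 0.05) = 1792.
Cycle time = 2.74 + 5.68, so 8.42 s.
Total = 1792 × 8.42 = 15088.64 s = 4.19 hours.

4.19 hours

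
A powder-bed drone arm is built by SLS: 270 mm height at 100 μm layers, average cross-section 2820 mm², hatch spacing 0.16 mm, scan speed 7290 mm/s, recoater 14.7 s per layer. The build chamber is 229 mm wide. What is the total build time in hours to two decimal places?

Layer count = ceil(270 / 0.1) = 2700.
Per-layer scan distance = 2820 / 0.16, so 17625 mm.
Per-layer scan time: 17625 / 7290 → 2.4177 s.
Time per layer: 2.4177 + 14.7 → 17.1177 s.
Build time = 2700 × 17.1177 = 46217.79 s = 12.84 hours.

12.84 hours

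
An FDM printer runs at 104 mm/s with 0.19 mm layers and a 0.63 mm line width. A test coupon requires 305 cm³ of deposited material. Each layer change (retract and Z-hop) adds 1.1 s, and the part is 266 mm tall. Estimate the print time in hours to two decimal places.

7.23 hours

Line area: 0.19 × 0.63 → 0.1197 mm².
Total extruded path = 305000/0.1197 = 2548036.8 mm.
Print-move time: 2548036.8 / 104 → 24500.4 s.
Layers = ⌈266/0.19⌉ = 1400.
Layer-change overhead = 1400 × 1.1 = 1540 s.
Altogether 24500.4 + 1540 = 26040.4 s, i.e. 7.23 hours.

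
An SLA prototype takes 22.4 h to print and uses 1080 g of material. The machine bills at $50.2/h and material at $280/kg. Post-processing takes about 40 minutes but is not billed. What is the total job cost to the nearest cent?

Machine-time cost = 50.2 × 22.4 = $1124.48.
Material cost = 280 × 1080/1000, so $302.40.
Job cost: 1124.48 + 302.40 = $1426.88.

$1426.88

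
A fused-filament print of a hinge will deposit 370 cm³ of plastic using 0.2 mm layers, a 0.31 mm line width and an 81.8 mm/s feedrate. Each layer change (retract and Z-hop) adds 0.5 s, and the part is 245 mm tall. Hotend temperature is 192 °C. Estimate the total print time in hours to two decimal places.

Extrusion cross-section = 0.2 × 0.31 = 0.062 mm².
Toolpath length = 370 cm³ / 0.062 mm² = 370000 / 0.062 = 5967741.9 mm.
Time extruding = 5967741.9 / 81.8, so 72955.3 s.
Layers = ⌈245/0.2⌉ = 1225.
Non-print overhead = 1225 × 0.5, so 612.5 s.
Total = 72955.3 + 612.5 = 73567.8 s = 20.44 hours.

20.44 hours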